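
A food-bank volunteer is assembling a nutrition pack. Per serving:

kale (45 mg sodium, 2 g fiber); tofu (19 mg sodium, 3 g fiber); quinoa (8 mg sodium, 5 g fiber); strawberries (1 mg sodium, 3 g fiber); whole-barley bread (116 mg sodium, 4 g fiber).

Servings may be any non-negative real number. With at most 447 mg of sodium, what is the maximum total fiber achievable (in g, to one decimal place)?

Fiber per mg sodium: strawberries 3, quinoa 0.625, tofu 0.1579, kale 0.04444, whole-barley bread 0.03448.
With no serving limits, spend the whole sodium allowance on strawberries: 447 mg / 1 mg × 3 g = 1341.0 g.

1341.0 g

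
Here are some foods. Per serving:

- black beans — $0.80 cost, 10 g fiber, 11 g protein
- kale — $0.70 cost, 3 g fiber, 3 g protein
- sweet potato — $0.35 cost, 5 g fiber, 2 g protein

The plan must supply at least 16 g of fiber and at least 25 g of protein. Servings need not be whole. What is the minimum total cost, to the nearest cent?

$1.82

For a min-cost LP with two ≥-constraints, a basic feasible solution has at most two positive variables.
black beans only: max(16/10, 25/11) = 2.273 servings → $1.82.
kale only: max(16/3, 25/3) = 8.333 servings → $5.83.
sweet potato only: max(16/5, 25/2) = 12.5 servings → $4.38.
black beans + kale: intersection lies outside the first quadrant.
black beans + sweet potato with both targets exact would need a negative amount; discard.
kale + sweet potato: the both-tight solution has a negative serving — not a feasible corner.
So the least-cost plan costs $1.82.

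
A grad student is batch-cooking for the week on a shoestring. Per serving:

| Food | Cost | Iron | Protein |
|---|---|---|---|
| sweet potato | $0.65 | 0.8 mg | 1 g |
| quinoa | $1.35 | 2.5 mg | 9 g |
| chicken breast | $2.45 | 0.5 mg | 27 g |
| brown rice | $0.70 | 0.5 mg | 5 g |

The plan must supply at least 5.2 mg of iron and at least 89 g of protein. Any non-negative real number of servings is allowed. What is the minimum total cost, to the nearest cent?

sweet potato only: max(5.2/0.8, 89/1) = 89 servings → $57.85.
quinoa only: max(5.2/2.5, 89/9) = 9.889 servings → $13.35.
chicken breast only: max(5.2/0.5, 89/27) = 10.4 servings → $25.48.
brown rice only: max(5.2/0.5, 89/5) = 17.8 servings → $12.46.
sweet potato + quinoa with both targets exact would need a negative amount; discard.
sweet potato + chicken breast with both tight: 4.545 servings and 3.128 servings → $10.62.
sweet potato + brown rice: intersection lies outside the first quadrant.
quinoa + chicken breast with both tight: 1.522 servings and 2.789 servings → $8.89.
quinoa + brown rice: intersection lies outside the first quadrant.
chicken breast + brown rice with both tight: 1.682 servings and 8.718 servings → $10.22.
So the least-cost plan costs $8.89.

$8.89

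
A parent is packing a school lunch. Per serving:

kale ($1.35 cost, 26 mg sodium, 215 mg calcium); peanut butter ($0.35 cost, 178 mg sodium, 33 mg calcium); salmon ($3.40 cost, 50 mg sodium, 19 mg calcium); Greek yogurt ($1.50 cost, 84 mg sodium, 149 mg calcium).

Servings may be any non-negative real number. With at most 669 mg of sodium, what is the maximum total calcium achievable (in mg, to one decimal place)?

5532.1 mg

Calcium per mg sodium: kale 8.269, Greek yogurt 1.774, salmon 0.38, peanut butter 0.1854.
With no serving limits, spend the whole sodium allowance on kale: 669 mg / 26 mg × 215 mg = 5532.1 mg.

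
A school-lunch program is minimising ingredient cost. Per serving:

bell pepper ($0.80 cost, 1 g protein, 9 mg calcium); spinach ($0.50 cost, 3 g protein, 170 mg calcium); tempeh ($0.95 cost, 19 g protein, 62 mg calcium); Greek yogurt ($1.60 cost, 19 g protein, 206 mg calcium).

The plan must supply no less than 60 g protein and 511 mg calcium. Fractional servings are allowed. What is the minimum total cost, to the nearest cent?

bell pepper only: max(60/1, 511/9) = 60 servings → $48.00.
spinach only: max(60/3, 511/170) = 20 servings → $10.00.
tempeh only: max(60/19, 511/62) = 8.242 servings → $7.83.
Greek yogurt only: max(60/19, 511/206) = 3.158 servings → $5.05.
bell pepper + spinach with both targets exact would need a negative amount; discard.
bell pepper + tempeh with both tight: 54.94 servings and 0.2661 servings → $44.21.
bell pepper + Greek yogurt with both targets exact would need a negative amount; discard.
spinach + tempeh with both tight: 1.967 servings and 2.847 servings → $3.69.
spinach + Greek yogurt: the both-tight solution has a negative serving — not a feasible corner.
tempeh + Greek yogurt with both tight: 0.9689 servings and 2.189 servings → $4.42.
The minimum over all feasible corners is $3.69.

$3.69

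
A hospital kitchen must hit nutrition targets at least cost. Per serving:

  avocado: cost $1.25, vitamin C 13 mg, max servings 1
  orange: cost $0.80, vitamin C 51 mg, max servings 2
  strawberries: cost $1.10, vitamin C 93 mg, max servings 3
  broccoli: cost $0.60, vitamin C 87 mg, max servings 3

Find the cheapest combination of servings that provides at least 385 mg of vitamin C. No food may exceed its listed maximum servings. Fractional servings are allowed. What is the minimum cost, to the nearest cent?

Cost per mg of vitamin C: broccoli $0.0069, strawberries $0.0118, orange $0.0157, avocado $0.0962.
Take 3 servings of broccoli: +261.0 mg vitamin C for $1.80 (total $1.80, still need 124.0 mg).
Take 1.333 servings of strawberries: +124.0 mg vitamin C for $1.47 (total $3.27, still need 0.0 mg).
Filling from the cheapest source first is optimal under one linear minimum: $3.27.

$3.27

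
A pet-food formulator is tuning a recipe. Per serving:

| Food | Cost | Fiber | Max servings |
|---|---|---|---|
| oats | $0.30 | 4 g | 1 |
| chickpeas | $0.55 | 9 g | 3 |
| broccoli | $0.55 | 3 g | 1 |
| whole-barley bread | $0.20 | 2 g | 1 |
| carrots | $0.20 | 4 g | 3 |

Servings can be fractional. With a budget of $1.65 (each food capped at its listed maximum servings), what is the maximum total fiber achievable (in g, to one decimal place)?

29.2 g

Fiber per dollar: carrots 20, chickpeas 16.36, oats 13.33, whole-barley bread 10, broccoli 5.455.
Take 3 servings of carrots: spends $0.60, +12.0 g fiber (running total 12.0 g).
Take 1.909 servings of chickpeas: spends $1.05, +17.2 g fiber (running total 29.2 g).
Greedy by best ratio exhausts the cost allowance optimally: 29.2 g.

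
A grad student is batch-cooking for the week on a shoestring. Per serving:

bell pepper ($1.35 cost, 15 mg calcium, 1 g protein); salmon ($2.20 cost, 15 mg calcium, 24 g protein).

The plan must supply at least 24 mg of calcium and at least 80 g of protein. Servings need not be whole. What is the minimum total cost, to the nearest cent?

bell pepper only: max(24/15, 80/1) = 80 servings → $108.00.
salmon only: max(24/15, 80/24) = 3.333 servings → $7.33.
bell pepper + salmon: intersection lies outside the first quadrant.
The minimum over all feasible corners is $7.33.

$7.33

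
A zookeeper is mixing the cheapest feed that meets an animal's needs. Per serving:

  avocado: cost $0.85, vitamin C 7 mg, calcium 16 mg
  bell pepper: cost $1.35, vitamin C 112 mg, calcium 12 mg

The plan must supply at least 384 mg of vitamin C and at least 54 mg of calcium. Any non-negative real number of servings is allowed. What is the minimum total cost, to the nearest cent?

$5.27

For a min-cost LP with two ≥-constraints, a basic feasible solution has at most two positive variables.
avocado only: max(384/7, 54/16) = 54.86 servings → $46.63.
bell pepper only: max(384/112, 54/12) = 4.5 servings → $6.08.
avocado + bell pepper with both tight: 0.8431 servings and 3.376 servings → $5.27.
So the least-cost plan costs $5.27.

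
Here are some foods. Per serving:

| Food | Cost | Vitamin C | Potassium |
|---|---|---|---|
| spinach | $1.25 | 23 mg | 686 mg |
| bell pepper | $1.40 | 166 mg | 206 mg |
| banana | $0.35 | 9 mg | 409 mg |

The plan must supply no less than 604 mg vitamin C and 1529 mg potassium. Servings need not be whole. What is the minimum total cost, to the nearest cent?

Minimising a linear cost over {vitamin C ≥ 604, potassium ≥ 1529, servings ≥ 0} — the optimum is at a vertex, using one or two foods.
spinach only: max(604/23, 1529/686) = 26.26 servings → $32.83.
bell pepper only: max(604/166, 1529/206) = 7.422 servings → $10.39.
banana only: max(604/9, 1529/409) = 67.11 servings → $23.49.
spinach + bell pepper with both tight: 1.186 servings and 3.474 servings → $6.35.
spinach + banana with both targets exact would need a negative amount; discard.
bell pepper + banana with both tight: 3.532 servings and 1.959 servings → $5.63.
Cheapest feasible corner: $5.63.

$5.63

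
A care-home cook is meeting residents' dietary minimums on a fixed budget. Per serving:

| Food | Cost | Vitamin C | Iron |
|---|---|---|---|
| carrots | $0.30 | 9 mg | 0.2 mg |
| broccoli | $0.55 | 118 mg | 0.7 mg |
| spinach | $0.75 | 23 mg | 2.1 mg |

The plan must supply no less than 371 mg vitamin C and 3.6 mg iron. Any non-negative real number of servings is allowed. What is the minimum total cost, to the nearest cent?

$2.19

The cheapest plan sits at a corner of the feasible region — with two constraints it uses at most two foods.
carrots only: max(371/9, 3.6/0.2) = 41.22 servings → $12.37.
broccoli only: max(371/118, 3.6/0.7) = 5.143 servings → $2.83.
spinach only: max(371/23, 3.6/2.1) = 16.13 servings → $12.10.
carrots + broccoli with both tight: 9.543 servings and 2.416 servings → $4.19.
carrots + spinach with both targets exact would need a negative amount; discard.
broccoli + spinach with both tight: 3.005 servings and 0.7126 servings → $2.19.
So the least-cost plan costs $2.19.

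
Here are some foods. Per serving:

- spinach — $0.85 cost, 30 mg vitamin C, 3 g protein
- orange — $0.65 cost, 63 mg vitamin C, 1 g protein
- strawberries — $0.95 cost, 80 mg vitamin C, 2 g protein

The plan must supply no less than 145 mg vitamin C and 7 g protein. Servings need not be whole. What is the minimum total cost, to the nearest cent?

$2.46

An LP optimum is at a vertex; with two nutrient constraints at most two foods are used. Check each candidate.
spinach only: max(145/30, 7/3) = 4.833 servings → $4.11.
orange only: max(145/63, 7/1) = 7 servings → $4.55.
strawberries only: max(145/80, 7/2) = 3.5 servings → $3.33.
spinach + orange with both tight: 1.862 servings and 1.415 servings → $2.50.
spinach + strawberries with both tight: 1.5 servings and 1.25 servings → $2.46.
orange + strawberries with both targets exact would need a negative amount; discard.
The minimum over all feasible corners is $2.46.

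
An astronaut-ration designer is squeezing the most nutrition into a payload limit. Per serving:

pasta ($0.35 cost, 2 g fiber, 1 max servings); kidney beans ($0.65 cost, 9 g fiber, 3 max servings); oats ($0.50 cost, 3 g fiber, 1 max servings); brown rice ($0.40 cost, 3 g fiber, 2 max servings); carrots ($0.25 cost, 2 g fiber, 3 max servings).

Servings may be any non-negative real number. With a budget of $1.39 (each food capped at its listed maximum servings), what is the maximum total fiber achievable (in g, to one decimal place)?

19.2 g

Fiber per dollar: kidney beans 13.85, carrots 8, brown rice 7.5, oats 6, pasta 5.714.
Take 2.138 servings of kidney beans: spends $1.39, +19.2 g fiber (running total 19.2 g).
Greedy by best ratio exhausts the cost allowance optimally: 19.2 g.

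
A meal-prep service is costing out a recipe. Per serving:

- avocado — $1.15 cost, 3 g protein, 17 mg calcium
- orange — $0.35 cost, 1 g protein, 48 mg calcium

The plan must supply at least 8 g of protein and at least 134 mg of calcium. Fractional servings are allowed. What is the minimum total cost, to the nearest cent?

$2.80

The cheapest plan sits at a corner of the feasible region — with two constraints it uses at most two foods.
avocado only: max(8/3, 134/17) = 7.882 servings → $9.06.
orange only: max(8/1, 134/48) = 8 servings → $2.80.
avocado + orange with both tight: 1.969 servings and 2.094 servings → $3.00.
So the least-cost plan costs $2.80.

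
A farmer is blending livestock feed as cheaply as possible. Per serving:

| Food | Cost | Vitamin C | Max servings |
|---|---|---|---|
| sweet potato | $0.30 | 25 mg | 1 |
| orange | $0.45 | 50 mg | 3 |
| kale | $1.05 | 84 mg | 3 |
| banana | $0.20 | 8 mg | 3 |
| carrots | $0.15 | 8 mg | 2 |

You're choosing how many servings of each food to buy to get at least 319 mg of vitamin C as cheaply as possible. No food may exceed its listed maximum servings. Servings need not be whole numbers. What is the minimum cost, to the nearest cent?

Cost per mg of vitamin C: orange $0.0090, sweet potato $0.0120, kale $0.0125, carrots $0.0187, banana $0.0250.
Take 3 servings of orange: +150.0 mg vitamin C for $1.35 (total $1.35, still need 169.0 mg).
Take 1 serving of sweet potato: +25.0 mg vitamin C for $0.30 (total $1.65, still need 144.0 mg).
Take 1.714 servings of kale: +144.0 mg vitamin C for $1.80 (total $3.45, still need 0.0 mg).
Filling from the cheapest source first is optimal under one linear minimum: $3.45.

$3.45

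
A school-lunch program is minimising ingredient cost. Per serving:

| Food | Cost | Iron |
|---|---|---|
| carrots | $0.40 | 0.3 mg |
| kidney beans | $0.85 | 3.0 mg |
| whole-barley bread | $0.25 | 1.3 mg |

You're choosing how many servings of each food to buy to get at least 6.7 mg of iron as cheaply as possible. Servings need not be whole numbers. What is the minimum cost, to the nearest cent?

Cost per mg of iron: whole-barley bread $0.1923, kidney beans $0.2833, carrots $1.3333.
With no serving limits, use only whole-barley bread: 6.7 mg / 1.3 mg = 5.154 servings × $0.25 = $1.29.

$1.29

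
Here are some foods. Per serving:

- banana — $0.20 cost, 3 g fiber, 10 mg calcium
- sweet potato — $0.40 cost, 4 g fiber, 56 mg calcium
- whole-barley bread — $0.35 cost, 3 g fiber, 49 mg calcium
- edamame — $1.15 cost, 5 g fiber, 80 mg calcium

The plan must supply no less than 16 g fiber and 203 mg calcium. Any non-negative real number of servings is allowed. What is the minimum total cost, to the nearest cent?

$1.53

Compare the cost at each extreme point of the feasible region.
banana only: max(16/3, 203/10) = 20.3 servings → $4.06.
sweet potato only: max(16/4, 203/56) = 4 servings → $1.60.
whole-barley bread only: max(16/3, 203/49) = 5.333 servings → $1.87.
edamame only: max(16/5, 203/80) = 3.2 servings → $3.68.
banana + sweet potato with both tight: 0.6562 servings and 3.508 servings → $1.53.
banana + whole-barley bread with both tight: 1.496 servings and 3.838 servings → $1.64.
banana + edamame with both tight: 1.395 servings and 2.363 servings → $3.00.
sweet potato + whole-barley bread: intersection lies outside the first quadrant.
sweet potato + edamame: intersection lies outside the first quadrant.
whole-barley bread + edamame: intersection lies outside the first quadrant.
The minimum over all feasible corners is $1.53.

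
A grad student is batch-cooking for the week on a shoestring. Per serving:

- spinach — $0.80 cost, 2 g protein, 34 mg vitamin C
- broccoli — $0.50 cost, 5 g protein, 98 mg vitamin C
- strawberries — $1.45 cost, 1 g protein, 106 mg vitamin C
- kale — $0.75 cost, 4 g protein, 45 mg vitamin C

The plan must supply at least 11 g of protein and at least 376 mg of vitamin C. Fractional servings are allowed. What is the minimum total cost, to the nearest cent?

The cheapest plan sits at a corner of the feasible region — with two constraints it uses at most two foods.
spinach only: max(11/2, 376/34) = 11.06 servings → $8.85.
broccoli only: max(11/5, 376/98) = 3.837 servings → $1.92.
strawberries only: max(11/1, 376/106) = 11 servings → $15.95.
kale only: max(11/4, 376/45) = 8.356 servings → $6.27.
spinach + broccoli with both targets exact would need a negative amount; discard.
spinach + strawberries with both tight: 4.438 servings and 2.124 servings → $6.63.
spinach + kale with both targets exact would need a negative amount; discard.
broccoli + strawberries with both tight: 1.829 servings and 1.856 servings → $3.61.
broccoli + kale with both targets exact would need a negative amount; discard.
strawberries + kale with both tight: 2.662 servings and 2.084 servings → $5.42.
The minimum over all feasible corners is $1.92.

$1.92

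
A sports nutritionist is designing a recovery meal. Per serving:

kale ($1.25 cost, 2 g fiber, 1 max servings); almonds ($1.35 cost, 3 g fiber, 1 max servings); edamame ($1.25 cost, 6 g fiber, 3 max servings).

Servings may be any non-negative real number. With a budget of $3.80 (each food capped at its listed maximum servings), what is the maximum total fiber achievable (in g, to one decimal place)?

18.1 g

Fiber per dollar: edamame 4.8, almonds 2.222, kale 1.6.
Take 3 servings of edamame: spends $3.75, +18.0 g fiber (running total 18.0 g).
Take 0.03704 servings of almonds: spends $0.05, +0.1 g fiber (running total 18.1 g).
Filling greedily by fiber-per-dollar is optimal for one linear limit, giving 18.1 g.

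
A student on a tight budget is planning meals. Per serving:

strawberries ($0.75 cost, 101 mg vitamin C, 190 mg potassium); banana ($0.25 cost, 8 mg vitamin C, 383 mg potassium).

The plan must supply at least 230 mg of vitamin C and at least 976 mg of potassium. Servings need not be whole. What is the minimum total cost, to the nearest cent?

strawberries only: max(230/101, 976/190) = 5.137 servings → $3.85.
banana only: max(230/8, 976/383) = 28.75 servings → $7.19.
strawberries + banana with both tight: 2.16 servings and 1.477 servings → $1.99.
So the least-cost plan costs $1.99.

$1.99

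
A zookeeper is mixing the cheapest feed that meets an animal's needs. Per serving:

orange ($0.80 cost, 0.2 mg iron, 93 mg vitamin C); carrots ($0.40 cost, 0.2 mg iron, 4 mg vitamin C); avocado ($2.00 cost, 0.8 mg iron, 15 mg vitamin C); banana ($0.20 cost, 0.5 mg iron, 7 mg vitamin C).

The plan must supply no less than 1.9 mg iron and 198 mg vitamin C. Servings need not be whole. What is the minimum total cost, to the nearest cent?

$2.13

For a min-cost LP with two ≥-constraints, a basic feasible solution has at most two positive variables.
orange only: max(1.9/0.2, 198/93) = 9.5 servings → $7.60.
carrots only: max(1.9/0.2, 198/4) = 49.5 servings → $19.80.
avocado only: max(1.9/0.8, 198/15) = 13.2 servings → $26.40.
banana only: max(1.9/0.5, 198/7) = 28.29 servings → $5.66.
orange + carrots with both tight: 1.798 servings and 7.702 servings → $4.52.
orange + avocado with both tight: 1.819 servings and 1.92 servings → $5.30.
orange + banana with both tight: 1.9 servings and 3.04 servings → $2.13.
carrots + avocado: the both-tight solution has a negative serving — not a feasible corner.
carrots + banana with both targets exact would need a negative amount; discard.
avocado + banana: intersection lies outside the first quadrant.
The minimum over all feasible corners is $2.13.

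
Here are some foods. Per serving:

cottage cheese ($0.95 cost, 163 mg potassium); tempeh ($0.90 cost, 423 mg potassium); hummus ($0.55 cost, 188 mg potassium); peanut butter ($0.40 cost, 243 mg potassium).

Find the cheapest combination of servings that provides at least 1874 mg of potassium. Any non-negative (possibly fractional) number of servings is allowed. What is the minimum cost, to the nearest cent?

$3.08

Cost per mg of potassium: peanut butter $0.0016, tempeh $0.0021, hummus $0.0029, cottage cheese $0.0058.
With no serving limits, use only peanut butter: 1874 mg / 243 mg = 7.712 servings × $0.40 = $3.08.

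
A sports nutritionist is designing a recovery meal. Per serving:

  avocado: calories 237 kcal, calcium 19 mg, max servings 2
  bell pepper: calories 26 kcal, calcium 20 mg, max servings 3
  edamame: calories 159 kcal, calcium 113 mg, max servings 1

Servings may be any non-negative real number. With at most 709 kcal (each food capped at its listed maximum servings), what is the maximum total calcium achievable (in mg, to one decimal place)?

Calcium per kcal: bell pepper 0.7692, edamame 0.7107, avocado 0.08017.
Take 3 servings of bell pepper: uses 78 kcal, +60.0 mg calcium (running total 60.0 mg).
Take 1 serving of edamame: uses 159 kcal, +113.0 mg calcium (running total 173.0 mg).
Take 1.992 servings of avocado: uses 472 kcal, +37.8 mg calcium (running total 210.8 mg).
Greedy by best ratio exhausts the calories allowance optimally: 210.8 mg.

210.8 mg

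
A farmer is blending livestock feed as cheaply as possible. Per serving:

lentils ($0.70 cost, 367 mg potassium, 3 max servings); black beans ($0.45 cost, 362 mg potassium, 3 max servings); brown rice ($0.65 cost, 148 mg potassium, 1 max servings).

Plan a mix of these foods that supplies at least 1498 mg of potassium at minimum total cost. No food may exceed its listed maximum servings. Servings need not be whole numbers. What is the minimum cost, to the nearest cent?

Cost per mg of potassium: black beans $0.0012, lentils $0.0019, brown rice $0.0044.
Take 3 servings of black beans: +1086.0 mg potassium for $1.35 (total $1.35, still need 412.0 mg).
Take 1.123 servings of lentils: +412.0 mg potassium for $0.79 (total $2.14, still need 0.0 mg).
Filling from the cheapest source first is optimal under one linear minimum: $2.14.

$2.14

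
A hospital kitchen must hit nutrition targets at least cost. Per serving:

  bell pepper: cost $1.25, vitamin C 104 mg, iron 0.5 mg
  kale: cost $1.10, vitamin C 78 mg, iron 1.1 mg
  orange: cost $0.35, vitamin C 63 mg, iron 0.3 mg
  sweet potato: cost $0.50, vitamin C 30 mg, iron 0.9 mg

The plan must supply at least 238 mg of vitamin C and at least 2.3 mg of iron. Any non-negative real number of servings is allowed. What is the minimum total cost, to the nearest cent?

For a min-cost LP with two ≥-constraints, a basic feasible solution has at most two positive variables.
bell pepper only: max(238/104, 2.3/0.5) = 4.6 servings → $5.75.
kale only: max(238/78, 2.3/1.1) = 3.051 servings → $3.36.
orange only: max(238/63, 2.3/0.3) = 7.667 servings → $2.68.
sweet potato only: max(238/30, 2.3/0.9) = 7.933 servings → $3.97.
bell pepper + kale with both tight: 1.093 servings and 1.594 servings → $3.12.
bell pepper + orange with both targets exact would need a negative amount; discard.
bell pepper + sweet potato with both tight: 1.847 servings and 1.529 servings → $3.07.
kale + orange with both tight: 1.601 servings and 1.795 servings → $2.39.
kale + sweet potato: the both-tight solution has a negative serving — not a feasible corner.
orange + sweet potato with both tight: 3.044 servings and 1.541 servings → $1.84.
So the least-cost plan costs $1.84.

$1.84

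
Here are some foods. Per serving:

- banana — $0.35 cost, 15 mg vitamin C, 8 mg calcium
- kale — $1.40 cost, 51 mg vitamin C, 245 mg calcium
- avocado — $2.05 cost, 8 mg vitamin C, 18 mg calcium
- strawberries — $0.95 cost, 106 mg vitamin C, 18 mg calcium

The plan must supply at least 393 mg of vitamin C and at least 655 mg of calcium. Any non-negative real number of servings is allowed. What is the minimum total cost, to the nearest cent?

$5.87

A basic optimal solution has at most two foods positive. Try each food alone and each pair with both targets met exactly.
banana only: max(393/15, 655/8) = 81.88 servings → $28.66.
kale only: max(393/51, 655/245) = 7.706 servings → $10.79.
avocado only: max(393/8, 655/18) = 49.12 servings → $100.71.
strawberries only: max(393/106, 655/18) = 36.39 servings → $34.57.
banana + kale with both tight: 19.25 servings and 2.045 servings → $9.60.
banana + avocado with both tight: 8.903 servings and 32.43 servings → $69.60.
banana + strawberries with both targets exact would need a negative amount; discard.
kale + avocado: intersection lies outside the first quadrant.
kale + strawberries with both tight: 2.489 servings and 2.51 servings → $5.87.
avocado + strawberries with both tight: 35.35 servings and 1.04 servings → $73.45.
The minimum over all feasible corners is $5.87.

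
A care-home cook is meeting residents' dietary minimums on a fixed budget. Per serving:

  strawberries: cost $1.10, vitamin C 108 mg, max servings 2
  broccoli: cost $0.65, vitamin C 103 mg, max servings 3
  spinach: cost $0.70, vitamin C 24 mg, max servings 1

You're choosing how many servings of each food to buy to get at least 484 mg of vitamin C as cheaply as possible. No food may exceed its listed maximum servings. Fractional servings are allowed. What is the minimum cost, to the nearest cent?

Cost per mg of vitamin C: broccoli $0.0063, strawberries $0.0102, spinach $0.0292.
Take 3 servings of broccoli: +309.0 mg vitamin C for $1.95 (total $1.95, still need 175.0 mg).
Take 1.62 servings of strawberries: +175.0 mg vitamin C for $1.78 (total $3.73, still need 0.0 mg).
Greedy by cheapest-per-mg is optimal for a single linear constraint, so the minimum cost is $3.73.

$3.73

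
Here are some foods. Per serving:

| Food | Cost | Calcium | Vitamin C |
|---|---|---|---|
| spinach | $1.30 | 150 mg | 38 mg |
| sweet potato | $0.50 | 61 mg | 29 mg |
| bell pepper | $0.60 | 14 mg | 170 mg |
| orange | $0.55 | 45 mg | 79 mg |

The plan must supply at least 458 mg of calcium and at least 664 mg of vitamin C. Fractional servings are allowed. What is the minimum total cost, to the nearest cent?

With two linear requirements the optimum uses one or two foods; enumerate the corners.
spinach only: max(458/150, 664/38) = 17.47 servings → $22.72.
sweet potato only: max(458/61, 664/29) = 22.9 servings → $11.45.
bell pepper only: max(458/14, 664/170) = 32.71 servings → $19.63.
orange only: max(458/45, 664/79) = 10.18 servings → $5.60.
spinach + sweet potato: intersection lies outside the first quadrant.
spinach + bell pepper with both tight: 2.746 servings and 3.292 servings → $5.55.
spinach + orange with both tight: 0.6215 servings and 8.106 servings → $5.27.
sweet potato + bell pepper with both tight: 6.881 servings and 2.732 servings → $5.08.
sweet potato + orange with both tight: 1.793 servings and 7.747 servings → $5.16.
bell pepper + orange: intersection lies outside the first quadrant.
So the least-cost plan costs $5.08.

$5.08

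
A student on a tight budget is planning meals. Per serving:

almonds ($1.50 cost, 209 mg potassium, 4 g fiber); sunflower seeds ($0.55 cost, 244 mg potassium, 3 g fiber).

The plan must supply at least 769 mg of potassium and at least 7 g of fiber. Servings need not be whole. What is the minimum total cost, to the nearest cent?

With two linear requirements the optimum uses one or two foods; enumerate the corners.
almonds only: max(769/209, 7/4) = 3.679 servings → $5.52.
sunflower seeds only: max(769/244, 7/3) = 3.152 servings → $1.73.
almonds + sunflower seeds with both targets exact would need a negative amount; discard.
So the least-cost plan costs $1.73.

$1.73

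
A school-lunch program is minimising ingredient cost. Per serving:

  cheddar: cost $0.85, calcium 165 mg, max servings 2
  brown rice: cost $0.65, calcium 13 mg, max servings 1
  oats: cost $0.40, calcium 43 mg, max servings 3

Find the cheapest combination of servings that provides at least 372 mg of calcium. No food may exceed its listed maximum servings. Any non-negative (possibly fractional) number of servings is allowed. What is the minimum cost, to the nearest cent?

$2.09

Cost per mg of calcium: cheddar $0.0052, oats $0.0093, brown rice $0.0500.
Take 2 servings of cheddar: +330.0 mg calcium for $1.70 (total $1.70, still need 42.0 mg).
Take 0.9767 servings of oats: +42.0 mg calcium for $0.39 (total $2.09, still need 0.0 mg).
Filling from the cheapest source first is optimal under one linear minimum: $2.09.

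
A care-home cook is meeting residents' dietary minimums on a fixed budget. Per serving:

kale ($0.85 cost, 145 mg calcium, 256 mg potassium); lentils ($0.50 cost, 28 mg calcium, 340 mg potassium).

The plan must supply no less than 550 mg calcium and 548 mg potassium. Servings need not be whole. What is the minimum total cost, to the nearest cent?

The cheapest plan sits at a corner of the feasible region — with two constraints it uses at most two foods.
kale only: max(550/145, 548/256) = 3.793 servings → $3.22.
lentils only: max(550/28, 548/340) = 19.64 servings → $9.82.
kale + lentils with both targets exact would need a negative amount; discard.
Cheapest feasible corner: $3.22.

$3.22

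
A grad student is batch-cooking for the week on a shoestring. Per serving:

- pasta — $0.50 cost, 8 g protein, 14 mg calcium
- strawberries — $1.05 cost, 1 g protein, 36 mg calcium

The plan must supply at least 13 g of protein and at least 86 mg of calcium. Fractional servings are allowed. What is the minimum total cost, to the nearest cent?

$2.64

With two linear requirements the optimum uses one or two foods; enumerate the corners.
pasta only: max(13/8, 86/14) = 6.143 servings → $3.07.
strawberries only: max(13/1, 86/36) = 13 servings → $13.65.
pasta + strawberries with both tight: 1.394 servings and 1.847 servings → $2.64.
The minimum over all feasible corners is $2.64.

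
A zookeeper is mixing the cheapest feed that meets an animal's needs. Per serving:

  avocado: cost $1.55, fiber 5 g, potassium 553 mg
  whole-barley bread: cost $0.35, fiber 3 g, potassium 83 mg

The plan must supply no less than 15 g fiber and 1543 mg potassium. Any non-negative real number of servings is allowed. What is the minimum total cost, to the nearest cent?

$4.38

At the optimum either one food covers both requirements or two foods hit both targets exactly; no other combination can be cheaper.
avocado only: max(15/5, 1543/553) = 3 servings → $4.65.
whole-barley bread only: max(15/3, 1543/83) = 18.59 servings → $6.51.
avocado + whole-barley bread with both tight: 2.72 servings and 0.4662 servings → $4.38.
So the least-cost plan costs $4.38.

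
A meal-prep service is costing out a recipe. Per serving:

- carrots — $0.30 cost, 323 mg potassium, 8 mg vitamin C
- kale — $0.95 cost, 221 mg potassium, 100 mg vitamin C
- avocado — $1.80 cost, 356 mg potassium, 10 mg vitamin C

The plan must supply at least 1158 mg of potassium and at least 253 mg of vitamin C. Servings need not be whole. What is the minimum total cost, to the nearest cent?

Two binding constraints pin down two serving amounts, so the optimal mix uses at most two foods. The candidates are each food alone (scaled to the tighter of potassium/vitamin C) and each pair with both constraints tight.
carrots only: max(1158/323, 253/8) = 31.62 servings → $9.49.
kale only: max(1158/221, 253/100) = 5.24 servings → $4.98.
avocado only: max(1158/356, 253/10) = 25.3 servings → $45.54.
carrots + kale with both tight: 1.961 servings and 2.373 servings → $2.84.
carrots + avocado with both targets exact would need a negative amount; discard.
kale + avocado with both tight: 2.351 servings and 1.794 servings → $5.46.
The minimum over all feasible corners is $2.84.

$2.84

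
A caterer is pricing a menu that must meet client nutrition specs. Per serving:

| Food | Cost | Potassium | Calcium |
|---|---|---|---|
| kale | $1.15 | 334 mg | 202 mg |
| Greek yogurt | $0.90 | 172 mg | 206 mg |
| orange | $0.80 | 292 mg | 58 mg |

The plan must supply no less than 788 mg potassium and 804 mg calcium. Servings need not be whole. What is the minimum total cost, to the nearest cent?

For a min-cost LP with two ≥-constraints, a basic feasible solution has at most two positive variables.
kale only: max(788/334, 804/202) = 3.98 servings → $4.58.
Greek yogurt only: max(788/172, 804/206) = 4.581 servings → $4.12.
orange only: max(788/292, 804/58) = 13.86 servings → $11.09.
kale + Greek yogurt with both tight: 0.7058 servings and 3.211 servings → $3.70.
kale + orange: the both-tight solution has a negative serving — not a feasible corner.
Greek yogurt + orange with both tight: 3.768 servings and 0.4791 servings → $3.77.
So the least-cost plan costs $3.70.

$3.70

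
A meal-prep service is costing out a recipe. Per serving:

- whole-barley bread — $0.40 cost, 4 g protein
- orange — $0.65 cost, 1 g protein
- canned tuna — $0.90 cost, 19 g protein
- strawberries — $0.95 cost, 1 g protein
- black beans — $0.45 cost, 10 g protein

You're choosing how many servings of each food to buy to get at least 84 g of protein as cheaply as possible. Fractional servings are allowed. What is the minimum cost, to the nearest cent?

Cost per g of protein: black beans $0.0450, canned tuna $0.0474, whole-barley bread $0.1000, orange $0.6500, strawberries $0.9500.
With no serving limits, use only black beans: 84 g / 10 g = 8.4 servings × $0.45 = $3.78.

$3.78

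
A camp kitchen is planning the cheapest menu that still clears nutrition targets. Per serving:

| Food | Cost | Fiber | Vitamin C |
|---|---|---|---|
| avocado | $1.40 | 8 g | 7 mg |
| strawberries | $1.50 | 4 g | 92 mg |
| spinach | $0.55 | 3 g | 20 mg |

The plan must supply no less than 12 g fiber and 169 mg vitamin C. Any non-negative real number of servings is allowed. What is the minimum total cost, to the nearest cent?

Compare the cost at each extreme point of the feasible region.
avocado only: max(12/8, 169/7) = 24.14 servings → $33.80.
strawberries only: max(12/4, 169/92) = 3 servings → $4.50.
spinach only: max(12/3, 169/20) = 8.45 servings → $4.65.
avocado + strawberries with both tight: 0.6045 servings and 1.791 servings → $3.53.
avocado + spinach: intersection lies outside the first quadrant.
strawberries + spinach with both tight: 1.362 servings and 2.184 servings → $3.24.
Cheapest feasible corner: $3.24.

$3.24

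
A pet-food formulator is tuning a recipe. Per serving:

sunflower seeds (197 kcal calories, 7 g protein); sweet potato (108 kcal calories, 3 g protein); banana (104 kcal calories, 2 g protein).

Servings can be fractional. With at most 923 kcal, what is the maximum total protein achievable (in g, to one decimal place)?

Protein per kcal: sunflower seeds 0.03553, sweet potato 0.02778, banana 0.01923.
With no serving limits, spend the whole calories allowance on sunflower seeds: 923 kcal / 197 kcal × 7 g = 32.8 g.

32.8 g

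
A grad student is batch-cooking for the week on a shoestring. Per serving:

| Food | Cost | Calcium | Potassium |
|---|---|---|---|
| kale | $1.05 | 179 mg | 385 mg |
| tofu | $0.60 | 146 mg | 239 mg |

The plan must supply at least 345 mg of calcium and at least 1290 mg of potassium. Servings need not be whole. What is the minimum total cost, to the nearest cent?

Compare the cost at each extreme point of the feasible region.
kale only: max(345/179, 1290/385) = 3.351 servings → $3.52.
tofu only: max(345/146, 1290/239) = 5.397 servings → $3.24.
kale + tofu: intersection lies outside the first quadrant.
Cheapest feasible corner: $3.24.

$3.24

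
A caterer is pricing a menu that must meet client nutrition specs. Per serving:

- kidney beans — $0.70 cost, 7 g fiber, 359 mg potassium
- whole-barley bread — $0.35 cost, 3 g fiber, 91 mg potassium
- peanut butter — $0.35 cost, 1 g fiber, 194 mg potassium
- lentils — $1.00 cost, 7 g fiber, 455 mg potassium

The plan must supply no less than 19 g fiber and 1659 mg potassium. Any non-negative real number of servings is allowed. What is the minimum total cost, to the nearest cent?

$3.10

Minimising a linear cost over {fiber ≥ 19, potassium ≥ 1659, servings ≥ 0} — the optimum is at a vertex, using one or two foods.
kidney beans only: max(19/7, 1659/359) = 4.621 servings → $3.23.
whole-barley bread only: max(19/3, 1659/91) = 18.23 servings → $6.38.
peanut butter only: max(19/1, 1659/194) = 19 servings → $6.65.
lentils only: max(19/7, 1659/455) = 3.646 servings → $3.65.
kidney beans + whole-barley bread with both targets exact would need a negative amount; discard.
kidney beans + peanut butter with both tight: 2.029 servings and 4.797 servings → $3.10.
kidney beans + lentils: intersection lies outside the first quadrant.
whole-barley bread + peanut butter with both tight: 4.128 servings and 6.615 servings → $3.76.
whole-barley bread + lentils: the both-tight solution has a negative serving — not a feasible corner.
peanut butter + lentils with both tight: 3.287 servings and 2.245 servings → $3.40.
So the least-cost plan costs $3.10.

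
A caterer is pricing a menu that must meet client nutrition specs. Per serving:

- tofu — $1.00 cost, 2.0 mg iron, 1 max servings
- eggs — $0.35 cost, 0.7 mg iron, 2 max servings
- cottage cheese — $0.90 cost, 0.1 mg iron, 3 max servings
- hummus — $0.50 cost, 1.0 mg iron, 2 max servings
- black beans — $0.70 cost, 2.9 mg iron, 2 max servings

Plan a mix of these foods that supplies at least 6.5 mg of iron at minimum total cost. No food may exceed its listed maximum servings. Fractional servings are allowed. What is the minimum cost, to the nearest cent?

$1.75

Cost per mg of iron: black beans $0.2414, tofu $0.5000, eggs $0.5000, hummus $0.5000, cottage cheese $9.0000.
Take 2 servings of black beans: +5.8 mg iron for $1.40 (total $1.40, still need 0.7 mg).
Take 0.35 servings of tofu: +0.7 mg iron for $0.35 (total $1.75, still need 0.0 mg).
Greedy by cheapest-per-mg is optimal for a single linear constraint, so the minimum cost is $1.75.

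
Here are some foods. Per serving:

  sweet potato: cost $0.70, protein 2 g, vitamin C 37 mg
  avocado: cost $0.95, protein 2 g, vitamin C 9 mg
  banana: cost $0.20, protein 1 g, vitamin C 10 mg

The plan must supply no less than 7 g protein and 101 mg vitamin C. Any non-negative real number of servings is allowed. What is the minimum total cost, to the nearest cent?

$1.95

Two binding constraints pin down two serving amounts, so the optimal mix uses at most two foods. The candidates are each food alone (scaled to the tighter of protein/vitamin C) and each pair with both constraints tight.
sweet potato only: max(7/2, 101/37) = 3.5 servings → $2.45.
avocado only: max(7/2, 101/9) = 11.22 servings → $10.66.
banana only: max(7/1, 101/10) = 10.1 servings → $2.02.
sweet potato + avocado with both tight: 2.482 servings and 1.018 servings → $2.70.
sweet potato + banana with both tight: 1.824 servings and 3.353 servings → $1.95.
avocado + banana with both targets exact would need a negative amount; discard.
So the least-cost plan costs $1.95.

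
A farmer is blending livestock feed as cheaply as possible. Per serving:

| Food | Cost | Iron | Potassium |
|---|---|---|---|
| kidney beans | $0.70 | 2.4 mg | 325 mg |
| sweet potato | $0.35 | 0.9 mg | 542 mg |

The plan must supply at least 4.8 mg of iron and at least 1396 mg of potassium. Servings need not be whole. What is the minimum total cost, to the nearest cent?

Minimising a linear cost over {iron ≥ 4.8, potassium ≥ 1396, servings ≥ 0} — the optimum is at a vertex, using one or two foods.
kidney beans only: max(4.8/2.4, 1396/325) = 4.295 servings → $3.01.
sweet potato only: max(4.8/0.9, 1396/542) = 5.333 servings → $1.87.
kidney beans + sweet potato with both tight: 1.334 servings and 1.776 servings → $1.56.
Cheapest feasible corner: $1.56.

$1.56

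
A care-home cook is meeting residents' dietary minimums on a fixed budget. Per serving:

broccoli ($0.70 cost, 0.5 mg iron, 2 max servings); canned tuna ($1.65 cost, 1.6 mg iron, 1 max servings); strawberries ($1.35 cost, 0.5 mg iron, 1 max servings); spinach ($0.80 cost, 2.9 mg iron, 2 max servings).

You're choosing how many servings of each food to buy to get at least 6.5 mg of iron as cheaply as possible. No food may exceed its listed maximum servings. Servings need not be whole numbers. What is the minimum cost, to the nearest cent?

Cost per mg of iron: spinach $0.2759, canned tuna $1.0312, broccoli $1.4000, strawberries $2.7000.
Take 2 servings of spinach: +5.8 mg iron for $1.60 (total $1.60, still need 0.7 mg).
Take 0.4375 servings of canned tuna: +0.7 mg iron for $0.72 (total $2.32, still need 0.0 mg).
Greedy by cheapest-per-mg is optimal for a single linear constraint, so the minimum cost is $2.32.

$2.32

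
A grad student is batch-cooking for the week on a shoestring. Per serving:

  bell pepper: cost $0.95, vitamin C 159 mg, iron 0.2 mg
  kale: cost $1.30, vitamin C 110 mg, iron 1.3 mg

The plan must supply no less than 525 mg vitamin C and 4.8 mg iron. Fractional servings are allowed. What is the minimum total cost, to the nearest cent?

$5.43

An LP optimum is at a vertex; with two nutrient constraints at most two foods are used. Check each candidate.
bell pepper only: max(525/159, 4.8/0.2) = 24 servings → $22.80.
kale only: max(525/110, 4.8/1.3) = 4.773 servings → $6.20.
bell pepper + kale with both tight: 0.8365 servings and 3.564 servings → $5.43.
So the least-cost plan costs $5.43.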